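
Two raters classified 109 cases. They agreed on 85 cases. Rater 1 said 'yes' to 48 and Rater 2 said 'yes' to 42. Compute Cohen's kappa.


P_o = 85/109 = 0.779817
P_e = (48*42 + 61*67) / 11881 = 0.513677
kappa = (P_o - P_e) / (1 - P_e)
kappa = (0.779817 - 0.513677) / (1 - 0.513677)
kappa = 0.5472

0.5472


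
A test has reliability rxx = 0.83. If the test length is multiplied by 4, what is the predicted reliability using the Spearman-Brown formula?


r_new = (n * rxx) / (1 + (n-1) * rxx)
r_new = (4 * 0.83) / (1 + 3 * 0.83)
r_new = 3.32 / 3.49
r_new = 0.9513

0.9513


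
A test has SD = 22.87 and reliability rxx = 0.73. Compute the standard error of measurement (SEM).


SEM = SD * sqrt(1 - rxx)
SEM = 22.87 * sqrt(1 - 0.73)
SEM = 22.87 * sqrt(0.27) = 22.87 * 0.519615
SEM = 11.8836

11.8836


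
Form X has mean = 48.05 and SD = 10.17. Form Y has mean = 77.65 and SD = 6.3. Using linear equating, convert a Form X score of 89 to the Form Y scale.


slope = SD_Y / SD_X = 6.3 / 10.17 ~ 0.6195
intercept = mean_Y - slope * mean_X = 77.65 - (6.3 / 10.17) * 48.05 ~ 47.8845
Y = slope * X + intercept. To avoid rounding drift from the rounded slope/intercept, evaluate the equivalent form Y = mean_Y + SD_Y * (X - mean_X) / SD_X at full precision:
Y = 77.65 + 6.3 * (89 - 48.05) / 10.17
Y = 77.65 + 6.3 * 40.95 / 10.17
Y = 77.65 + 257.985 / 10.17
Y = 77.65 + 25.3673
Y = 103.0173

103.0173


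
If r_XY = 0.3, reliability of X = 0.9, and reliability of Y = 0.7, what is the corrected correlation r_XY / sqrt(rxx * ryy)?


r_corrected = rxy / sqrt(rxx * ryy)
= 0.3 / sqrt(0.9 * 0.7)
= 0.3 / sqrt(0.63)
= 0.3 / 0.793725
r_corrected = 0.378

0.378


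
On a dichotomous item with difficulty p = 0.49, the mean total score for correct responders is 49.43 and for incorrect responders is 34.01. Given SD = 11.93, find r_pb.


q = 1 - p = 0.51
rpb = ((M1 - M0) / SD) * sqrt(p * q)
rpb = ((49.43 - 34.01) / 11.93) * sqrt(0.49 * 0.51)
rpb = 0.6461

0.6461


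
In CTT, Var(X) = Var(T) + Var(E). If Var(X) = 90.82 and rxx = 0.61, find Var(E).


var_true = rxx * var_obs = 0.61 * 90.82 = 55.4002
var_error = var_obs - var_true
var_error = 90.82 - 55.4002
var_error = 35.4198

35.4198


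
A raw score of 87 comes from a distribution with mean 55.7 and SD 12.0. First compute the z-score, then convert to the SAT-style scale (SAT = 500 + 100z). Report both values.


z = (X - mean) / SD = (87 - 55.7) / 12.0
z = 31.3 / 12.0
z = 2.6083
SAT-scale = SAT = 500 + 100z
Carry z at full precision (z = 31.3 / 12.0) into the conversion:
SAT-scale = 500 + 100 * (31.3 / 12.0) = 500 + 3130 / 12.0
SAT-scale = 500 + 260.8333
SAT-scale = 760.8333

760.8333


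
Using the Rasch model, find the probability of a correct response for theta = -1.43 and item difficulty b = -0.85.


theta - b = -1.43 - -0.85 = -0.58
exp(-(theta - b)) = exp(0.58) = 1.786
P = 1 / (1 + 1.786)
P = 0.3589

0.3589


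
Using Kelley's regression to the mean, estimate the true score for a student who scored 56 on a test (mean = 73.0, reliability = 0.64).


T_est = rxx * X + (1 - rxx) * mean
T_est = 0.64 * 56 + 0.36 * 73.0
T_est = 35.84 + 26.28
T_est = 62.12

62.12


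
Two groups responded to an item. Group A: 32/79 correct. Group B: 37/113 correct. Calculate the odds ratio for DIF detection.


Odds_A = 32/47 = 0.6809
Odds_B = 37/76 = 0.4868
OR = Odds_A / Odds_B = 0.6809 / 0.4868
Exactly, OR = (32 * 76) / (47 * 37) = 2432 / 1739
OR = 1.3985

1.3985


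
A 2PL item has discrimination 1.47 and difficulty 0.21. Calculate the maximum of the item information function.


For 2PL, max info at theta = b = 0.21
I_max = a^2 / 4 = 1.47^2 / 4
= 2.1609 / 4
I_max = 0.5402

0.5402


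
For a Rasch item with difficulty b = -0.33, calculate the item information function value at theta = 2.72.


P = 1/(1+exp(-(2.72--0.33))) = 0.9548
I = P*(1-P) = 0.9548 * 0.0452
I = 0.0432

0.0432


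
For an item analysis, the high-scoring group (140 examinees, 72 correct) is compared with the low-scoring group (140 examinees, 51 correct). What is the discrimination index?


p_upper = 72/140 = 0.5143
p_lower = 51/140 = 0.3643
D = 0.5143 - 0.3643 = 0.15

0.15


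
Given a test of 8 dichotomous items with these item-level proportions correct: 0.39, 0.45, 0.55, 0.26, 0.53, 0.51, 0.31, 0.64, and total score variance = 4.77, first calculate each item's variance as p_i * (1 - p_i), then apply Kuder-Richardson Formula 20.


For each item, compute p_i * q_i:
  Item 1: 0.39 * 0.61 = 0.2379
  Item 2: 0.45 * 0.55 = 0.2475
  Item 3: 0.55 * 0.45 = 0.2475
  Item 4: 0.26 * 0.74 = 0.1924
  Item 5: 0.53 * 0.47 = 0.2491
  Item 6: 0.51 * 0.49 = 0.2499
  Item 7: 0.31 * 0.69 = 0.2139
  Item 8: 0.64 * 0.36 = 0.2304
Sum(p_i * q_i) = 0.2379 + 0.2475 + 0.2475 + 0.1924 + 0.2491 + 0.2499 + 0.2139 + 0.2304 = 1.8686
KR-20 = (k/(k-1)) * (1 - Sum(p_i*q_i) / Var_total)
= (8/7) * (1 - 1.8686/4.77)
= 1.1429 * 0.6083
KR-20 = 0.6952

0.6952


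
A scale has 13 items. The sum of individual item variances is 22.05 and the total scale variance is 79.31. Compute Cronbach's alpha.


alpha = (k/(k-1)) * (1 - sum(si^2)/s_total^2)
= (13/12) * (1 - 22.05/79.31)
alpha = 0.7821

0.7821


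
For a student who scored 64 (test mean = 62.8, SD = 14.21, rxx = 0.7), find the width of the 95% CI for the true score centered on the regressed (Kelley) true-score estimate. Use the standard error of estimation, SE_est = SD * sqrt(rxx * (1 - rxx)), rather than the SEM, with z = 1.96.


True score estimate = 0.7*64 + 0.3*62.8 = 63.64
SE_est = SD * sqrt(rxx * (1 - rxx)) = 14.21 * sqrt(0.7 * 0.3) = 14.21 * sqrt(0.21) = 6.51184
CI = T_est +/- z * SE_est, so width = 2 * z * SE_est = 2 * 1.96 * 6.51184
Width = 25.5264

25.5264


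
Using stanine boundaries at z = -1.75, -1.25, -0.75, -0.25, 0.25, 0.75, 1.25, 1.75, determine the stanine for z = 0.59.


Stanine boundaries: [-1.75, -1.25, -0.75, -0.25, 0.25, 0.75, 1.25, 1.75]
z = 0.59
Check each boundary:
  z >= -1.75 -> could be stanine 2
  z >= -1.25 -> could be stanine 3
  z >= -0.75 -> could be stanine 4
  z >= -0.25 -> could be stanine 5
  z >= 0.25 -> could be stanine 6
  z < 0.75
  z < 1.25
  z < 1.75
Highest qualifying boundary gives stanine = 6

6


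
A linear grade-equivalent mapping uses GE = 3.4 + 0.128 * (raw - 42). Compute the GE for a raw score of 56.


raw - median = 56 - 42 = 14
slope * diff = 0.128 * 14 = 1.792
GE = 3.4 + 1.792
GE = 5.192

5.192


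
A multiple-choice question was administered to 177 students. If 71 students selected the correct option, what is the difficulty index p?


Item difficulty p = number correct / total examinees
p = 71 / 177
p = 0.4011

0.4011


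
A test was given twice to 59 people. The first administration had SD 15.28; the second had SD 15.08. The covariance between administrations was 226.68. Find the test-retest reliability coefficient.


r = cov(X,Y) / (SD_X * SD_Y)
r = 226.68 / (15.28 * 15.08)
r = 226.68 / 230.4224
r = 0.9838

0.9838


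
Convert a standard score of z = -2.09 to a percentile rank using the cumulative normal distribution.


CDF(z) = 0.5 * (1 + erf(z/sqrt(2)))
erf(-1.4779) = -0.9634
CDF = 0.0183
Percentile rank = 0.0183 * 100 = 1.83

1.83


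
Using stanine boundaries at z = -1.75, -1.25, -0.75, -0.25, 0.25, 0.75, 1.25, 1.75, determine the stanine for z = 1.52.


Stanine boundaries: [-1.75, -1.25, -0.75, -0.25, 0.25, 0.75, 1.25, 1.75]
z = 1.52
Check each boundary:
  z >= -1.75 -> could be stanine 2
  z >= -1.25 -> could be stanine 3
  z >= -0.75 -> could be stanine 4
  z >= -0.25 -> could be stanine 5
  z >= 0.25 -> could be stanine 6
  z >= 0.75 -> could be stanine 7
  z >= 1.25 -> could be stanine 8
  z < 1.75
Highest qualifying boundary gives stanine = 8

8


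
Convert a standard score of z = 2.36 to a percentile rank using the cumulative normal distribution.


CDF(z) = 0.5 * (1 + erf(z/sqrt(2)))
erf(1.6688) = 0.9817
CDF = 0.9909
Percentile rank = 0.9909 * 100 = 99.09

99.09


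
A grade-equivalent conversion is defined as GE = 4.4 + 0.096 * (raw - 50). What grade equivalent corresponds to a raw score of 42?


raw - median = 42 - 50 = -8
slope * diff = 0.096 * -8 = -0.768
GE = 4.4 + -0.768
GE = 3.632

3.632


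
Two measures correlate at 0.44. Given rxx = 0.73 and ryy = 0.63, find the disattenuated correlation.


r_corrected = rxy / sqrt(rxx * ryy)
= 0.44 / sqrt(0.73 * 0.63)
= 0.44 / sqrt(0.4599)
= 0.44 / 0.678159
r_corrected = 0.6488

0.6488


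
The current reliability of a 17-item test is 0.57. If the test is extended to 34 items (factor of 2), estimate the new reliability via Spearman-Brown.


r_new = (n * rxx) / (1 + (n-1) * rxx)
r_new = (2 * 0.57) / (1 + 1 * 0.57)
r_new = 1.14 / 1.57
r_new = 0.7261

0.7261


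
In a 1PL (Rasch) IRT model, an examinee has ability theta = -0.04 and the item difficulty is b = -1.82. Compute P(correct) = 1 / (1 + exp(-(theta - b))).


theta - b = -0.04 - -1.82 = 1.78
exp(-(theta - b)) = exp(-1.78) = 0.1686
P = 1 / (1 + 0.1686)
P = 0.8557

0.8557


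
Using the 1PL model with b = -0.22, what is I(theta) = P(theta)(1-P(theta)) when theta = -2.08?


P = 1/(1+exp(-(-2.08--0.22))) = 0.1347
I = P*(1-P) = 0.1347 * 0.8653
I = 0.1166

0.1166


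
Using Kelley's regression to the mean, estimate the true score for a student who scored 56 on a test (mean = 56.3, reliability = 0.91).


T_est = rxx * X + (1 - rxx) * mean
T_est = 0.91 * 56 + 0.09 * 56.3
T_est = 50.96 + 5.067
T_est = 56.027

56.027


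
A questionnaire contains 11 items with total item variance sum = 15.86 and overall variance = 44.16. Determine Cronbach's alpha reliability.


alpha = (k/(k-1)) * (1 - sum(si^2)/s_total^2)
= (11/10) * (1 - 15.86/44.16)
alpha = 0.7049

0.7049


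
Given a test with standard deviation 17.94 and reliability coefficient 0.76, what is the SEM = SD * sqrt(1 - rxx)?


SEM = SD * sqrt(1 - rxx)
SEM = 17.94 * sqrt(1 - 0.76)
SEM = 17.94 * sqrt(0.24) = 17.94 * 0.489898
SEM = 8.7888

8.7888


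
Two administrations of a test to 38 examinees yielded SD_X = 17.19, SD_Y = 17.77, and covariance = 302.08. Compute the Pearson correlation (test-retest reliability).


r = cov(X,Y) / (SD_X * SD_Y)
r = 302.08 / (17.19 * 17.77)
r = 302.08 / 305.4663
r = 0.9889

0.9889


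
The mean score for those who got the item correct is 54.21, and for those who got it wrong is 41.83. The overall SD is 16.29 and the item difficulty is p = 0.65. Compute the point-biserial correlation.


q = 1 - p = 0.35
rpb = ((M1 - M0) / SD) * sqrt(p * q)
rpb = ((54.21 - 41.83) / 16.29) * sqrt(0.65 * 0.35)
rpb = 0.3625

0.3625


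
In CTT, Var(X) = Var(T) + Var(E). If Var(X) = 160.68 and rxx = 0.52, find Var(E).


var_true = rxx * var_obs = 0.52 * 160.68 = 83.5536
var_error = var_obs - var_true
var_error = 160.68 - 83.5536
var_error = 77.1264

77.1264


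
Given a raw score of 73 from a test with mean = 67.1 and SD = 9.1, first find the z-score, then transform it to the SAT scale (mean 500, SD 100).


z = (X - mean) / SD = (73 - 67.1) / 9.1
z = 5.9 / 9.1
z = 0.6484
SAT-scale = SAT = 500 + 100z
Carry z at full precision (z = 5.9 / 9.1) into the conversion:
SAT-scale = 500 + 100 * (5.9 / 9.1) = 500 + 590 / 9.1
SAT-scale = 500 + 64.8352
SAT-scale = 564.8352

564.8352


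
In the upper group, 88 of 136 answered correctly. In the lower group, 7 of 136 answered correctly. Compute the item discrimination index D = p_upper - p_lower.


p_upper = 88/136 = 0.6471
p_lower = 7/136 = 0.0515
D = 0.6471 - 0.0515 = 0.5956

0.5956


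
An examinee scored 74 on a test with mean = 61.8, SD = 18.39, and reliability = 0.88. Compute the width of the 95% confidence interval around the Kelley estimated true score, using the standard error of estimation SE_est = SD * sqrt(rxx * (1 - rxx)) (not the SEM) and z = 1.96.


True score estimate = 0.88*74 + 0.12*61.8 = 72.536
SE_est = SD * sqrt(rxx * (1 - rxx)) = 18.39 * sqrt(0.88 * 0.12) = 18.39 * sqrt(0.1056) = 5.976043
CI = T_est +/- z * SE_est, so width = 2 * z * SE_est = 2 * 1.96 * 5.976043
Width = 23.4261

23.4261


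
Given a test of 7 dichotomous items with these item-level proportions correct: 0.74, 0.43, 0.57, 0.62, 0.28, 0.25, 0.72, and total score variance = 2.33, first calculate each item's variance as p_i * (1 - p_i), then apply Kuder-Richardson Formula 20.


For each item, compute p_i * q_i:
  Item 1: 0.74 * 0.26 = 0.1924
  Item 2: 0.43 * 0.57 = 0.2451
  Item 3: 0.57 * 0.43 = 0.2451
  Item 4: 0.62 * 0.38 = 0.2356
  Item 5: 0.28 * 0.72 = 0.2016
  Item 6: 0.25 * 0.75 = 0.1875
  Item 7: 0.72 * 0.28 = 0.2016
Sum(p_i * q_i) = 0.1924 + 0.2451 + 0.2451 + 0.2356 + 0.2016 + 0.1875 + 0.2016 = 1.5089
KR-20 = (k/(k-1)) * (1 - Sum(p_i*q_i) / Var_total)
= (7/6) * (1 - 1.5089/2.33)
= 1.1667 * 0.3524
KR-20 = 0.4111

0.4111


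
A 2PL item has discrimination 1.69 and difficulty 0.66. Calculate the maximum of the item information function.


For 2PL, max info at theta = b = 0.66
I_max = a^2 / 4 = 1.69^2 / 4
= 2.8561 / 4
I_max = 0.714

0.714


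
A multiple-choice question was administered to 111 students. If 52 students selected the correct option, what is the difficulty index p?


Item difficulty p = number correct / total examinees
p = 52 / 111
p = 0.4685

0.4685


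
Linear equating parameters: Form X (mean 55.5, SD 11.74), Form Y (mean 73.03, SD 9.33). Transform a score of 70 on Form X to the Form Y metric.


slope = SD_Y / SD_X = 9.33 / 11.74 ~ 0.7947
intercept = mean_Y - slope * mean_X = 73.03 - (9.33 / 11.74) * 55.5 ~ 28.9231
Y = slope * X + intercept. To avoid rounding drift from the rounded slope/intercept, evaluate the equivalent form Y = mean_Y + SD_Y * (X - mean_X) / SD_X at full precision:
Y = 73.03 + 9.33 * (70 - 55.5) / 11.74
Y = 73.03 + 9.33 * 14.5 / 11.74
Y = 73.03 + 135.285 / 11.74
Y = 73.03 + 11.5234
Y = 84.5534

84.5534


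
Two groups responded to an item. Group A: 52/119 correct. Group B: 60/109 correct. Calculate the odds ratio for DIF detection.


Odds_A = 52/67 = 0.7761
Odds_B = 60/49 = 1.2245
OR = Odds_A / Odds_B = 0.7761 / 1.2245
Exactly, OR = (52 * 49) / (67 * 60) = 2548 / 4020
OR = 0.6338

0.6338


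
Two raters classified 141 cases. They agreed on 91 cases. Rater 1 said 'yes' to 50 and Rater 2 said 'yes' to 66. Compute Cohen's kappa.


P_o = 91/141 = 0.64539
P_e = (50*66 + 91*75) / 19881 = 0.50928
kappa = (P_o - P_e) / (1 - P_e)
kappa = (0.64539 - 0.50928) / (1 - 0.50928)
kappa = 0.2774

0.2774


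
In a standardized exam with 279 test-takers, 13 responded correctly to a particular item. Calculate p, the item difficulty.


Item difficulty p = number correct / total examinees
p = 13 / 279
p = 0.0466

0.0466


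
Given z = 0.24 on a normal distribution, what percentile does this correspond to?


CDF(z) = 0.5 * (1 + erf(z/sqrt(2)))
erf(0.1697) = 0.1897
CDF = 0.5948
Percentile rank = 0.5948 * 100 = 59.48

59.48


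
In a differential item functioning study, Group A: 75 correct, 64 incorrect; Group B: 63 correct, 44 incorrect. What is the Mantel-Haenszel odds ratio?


Odds_A = 75/64 = 1.1719
Odds_B = 63/44 = 1.4318
OR = Odds_A / Odds_B = 1.1719 / 1.4318
Exactly, OR = (75 * 44) / (64 * 63) = 3300 / 4032
OR = 0.8185

0.8185


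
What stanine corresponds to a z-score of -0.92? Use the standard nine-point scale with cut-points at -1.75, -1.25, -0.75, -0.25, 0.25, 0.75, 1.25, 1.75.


Stanine boundaries: [-1.75, -1.25, -0.75, -0.25, 0.25, 0.75, 1.25, 1.75]
z = -0.92
Check each boundary:
  z >= -1.75 -> could be stanine 2
  z >= -1.25 -> could be stanine 3
  z < -0.75
  z < -0.25
  z < 0.25
  z < 0.75
  z < 1.25
  z < 1.75
Highest qualifying boundary gives stanine = 3

3


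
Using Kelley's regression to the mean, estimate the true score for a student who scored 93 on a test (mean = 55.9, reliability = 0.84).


T_est = rxx * X + (1 - rxx) * mean
T_est = 0.84 * 93 + 0.16 * 55.9
T_est = 78.12 + 8.944
T_est = 87.064

87.064


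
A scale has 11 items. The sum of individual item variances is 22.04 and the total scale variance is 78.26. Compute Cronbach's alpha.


alpha = (k/(k-1)) * (1 - sum(si^2)/s_total^2)
= (11/10) * (1 - 22.04/78.26)
alpha = 0.7902

0.7902


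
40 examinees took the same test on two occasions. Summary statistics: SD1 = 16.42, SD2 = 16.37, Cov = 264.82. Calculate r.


r = cov(X,Y) / (SD_X * SD_Y)
r = 264.82 / (16.42 * 16.37)
r = 264.82 / 268.7954
r = 0.9852

0.9852


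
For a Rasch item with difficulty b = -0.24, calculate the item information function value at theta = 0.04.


P = 1/(1+exp(-(0.04--0.24))) = 0.5695
I = P*(1-P) = 0.5695 * 0.4305
I = 0.2452

0.2452


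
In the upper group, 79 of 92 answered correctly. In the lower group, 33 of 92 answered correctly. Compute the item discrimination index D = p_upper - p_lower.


p_upper = 79/92 = 0.8587
p_lower = 33/92 = 0.3587
D = 0.8587 - 0.3587 = 0.5

0.5


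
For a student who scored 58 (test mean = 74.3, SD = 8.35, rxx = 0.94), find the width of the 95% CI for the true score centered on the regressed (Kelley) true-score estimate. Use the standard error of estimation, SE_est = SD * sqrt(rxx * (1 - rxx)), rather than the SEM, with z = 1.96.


True score estimate = 0.94*58 + 0.06*74.3 = 58.978
SE_est = SD * sqrt(rxx * (1 - rxx)) = 8.35 * sqrt(0.94 * 0.06) = 8.35 * sqrt(0.0564) = 1.983015
CI = T_est +/- z * SE_est, so width = 2 * z * SE_est = 2 * 1.96 * 1.983015
Width = 7.7734

7.7734


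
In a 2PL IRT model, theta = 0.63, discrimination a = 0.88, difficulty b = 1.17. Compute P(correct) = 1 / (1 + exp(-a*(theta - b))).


a*(theta - b) = 0.88 * (0.63 - 1.17) = -0.4752
exp(--0.4752) = 1.6083
P = 1 / (1 + 1.6083)
P = 0.3834

0.3834


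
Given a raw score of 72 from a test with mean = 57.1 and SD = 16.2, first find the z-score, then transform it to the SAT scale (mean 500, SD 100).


z = (X - mean) / SD = (72 - 57.1) / 16.2
z = 14.9 / 16.2
z = 0.9198
SAT-scale = SAT = 500 + 100z
Carry z at full precision (z = 14.9 / 16.2) into the conversion:
SAT-scale = 500 + 100 * (14.9 / 16.2) = 500 + 1490 / 16.2
SAT-scale = 500 + 91.9753
SAT-scale = 591.9753

591.9753


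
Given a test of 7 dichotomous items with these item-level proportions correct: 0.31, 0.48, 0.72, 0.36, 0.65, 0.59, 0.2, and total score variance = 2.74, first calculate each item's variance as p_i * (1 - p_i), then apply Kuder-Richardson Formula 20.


For each item, compute p_i * q_i:
  Item 1: 0.31 * 0.69 = 0.2139
  Item 2: 0.48 * 0.52 = 0.2496
  Item 3: 0.72 * 0.28 = 0.2016
  Item 4: 0.36 * 0.64 = 0.2304
  Item 5: 0.65 * 0.35 = 0.2275
  Item 6: 0.59 * 0.41 = 0.2419
  Item 7: 0.2 * 0.8 = 0.16
Sum(p_i * q_i) = 0.2139 + 0.2496 + 0.2016 + 0.2304 + 0.2275 + 0.2419 + 0.16 = 1.5249
KR-20 = (k/(k-1)) * (1 - Sum(p_i*q_i) / Var_total)
= (7/6) * (1 - 1.5249/2.74)
= 1.1667 * 0.4435
KR-20 = 0.5174

0.5174


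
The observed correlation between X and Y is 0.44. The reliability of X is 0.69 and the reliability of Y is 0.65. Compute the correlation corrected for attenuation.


r_corrected = rxy / sqrt(rxx * ryy)
= 0.44 / sqrt(0.69 * 0.65)
= 0.44 / sqrt(0.4485)
= 0.44 / 0.669701
r_corrected = 0.657

0.657


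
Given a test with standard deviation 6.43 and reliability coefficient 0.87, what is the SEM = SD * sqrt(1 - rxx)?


SEM = SD * sqrt(1 - rxx)
SEM = 6.43 * sqrt(1 - 0.87)
SEM = 6.43 * sqrt(0.13) = 6.43 * 0.360555
SEM = 2.3184

2.3184


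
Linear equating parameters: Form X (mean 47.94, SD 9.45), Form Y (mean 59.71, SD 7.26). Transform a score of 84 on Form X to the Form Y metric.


slope = SD_Y / SD_X = 7.26 / 9.45 ~ 0.7683
intercept = mean_Y - slope * mean_X = 59.71 - (7.26 / 9.45) * 47.94 ~ 22.8799
Y = slope * X + intercept. To avoid rounding drift from the rounded slope/intercept, evaluate the equivalent form Y = mean_Y + SD_Y * (X - mean_X) / SD_X at full precision:
Y = 59.71 + 7.26 * (84 - 47.94) / 9.45
Y = 59.71 + 7.26 * 36.06 / 9.45
Y = 59.71 + 261.7956 / 9.45
Y = 59.71 + 27.7032
Y = 87.4132

87.4132


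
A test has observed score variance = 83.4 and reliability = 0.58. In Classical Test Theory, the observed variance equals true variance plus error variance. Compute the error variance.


var_true = rxx * var_obs = 0.58 * 83.4 = 48.372
var_error = var_obs - var_true
var_error = 83.4 - 48.372
var_error = 35.028

35.028


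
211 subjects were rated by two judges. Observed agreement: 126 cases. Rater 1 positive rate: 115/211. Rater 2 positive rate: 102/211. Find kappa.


P_o = 126/211 = 0.597156
P_e = (115*102 + 96*109) / 44521 = 0.498506
kappa = (P_o - P_e) / (1 - P_e)
kappa = (0.597156 - 0.498506) / (1 - 0.498506)
kappa = 0.1967

0.1967


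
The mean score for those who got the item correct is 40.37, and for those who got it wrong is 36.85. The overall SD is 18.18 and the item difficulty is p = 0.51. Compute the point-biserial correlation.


q = 1 - p = 0.49
rpb = ((M1 - M0) / SD) * sqrt(p * q)
rpb = ((40.37 - 36.85) / 18.18) * sqrt(0.51 * 0.49)
rpb = 0.0968

0.0968


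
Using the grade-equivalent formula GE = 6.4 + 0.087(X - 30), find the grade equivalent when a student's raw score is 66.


raw - median = 66 - 30 = 36
slope * diff = 0.087 * 36 = 3.132
GE = 6.4 + 3.132
GE = 9.532

9.532


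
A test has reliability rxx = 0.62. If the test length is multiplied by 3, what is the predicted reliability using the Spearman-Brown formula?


r_new = (n * rxx) / (1 + (n-1) * rxx)
r_new = (3 * 0.62) / (1 + 2 * 0.62)
r_new = 1.86 / 2.24
r_new = 0.8304

0.8304


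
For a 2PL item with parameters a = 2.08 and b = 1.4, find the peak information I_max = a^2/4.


For 2PL, max info at theta = b = 1.4
I_max = a^2 / 4 = 2.08^2 / 4
= 4.3264 / 4
I_max = 1.0816

1.0816


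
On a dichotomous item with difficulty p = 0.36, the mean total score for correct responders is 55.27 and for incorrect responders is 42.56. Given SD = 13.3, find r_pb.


q = 1 - p = 0.64
rpb = ((M1 - M0) / SD) * sqrt(p * q)
rpb = ((55.27 - 42.56) / 13.3) * sqrt(0.36 * 0.64)
rpb = 0.4587

0.4587


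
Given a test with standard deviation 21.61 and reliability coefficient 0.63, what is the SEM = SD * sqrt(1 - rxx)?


SEM = SD * sqrt(1 - rxx)
SEM = 21.61 * sqrt(1 - 0.63)
SEM = 21.61 * sqrt(0.37) = 21.61 * 0.608276
SEM = 13.1448

13.1448


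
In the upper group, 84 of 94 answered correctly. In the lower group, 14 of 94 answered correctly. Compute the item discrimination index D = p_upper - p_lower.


p_upper = 84/94 = 0.8936
p_lower = 14/94 = 0.1489
D = 0.8936 - 0.1489 = 0.7447

0.7447


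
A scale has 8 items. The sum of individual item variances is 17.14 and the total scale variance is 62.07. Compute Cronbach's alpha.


alpha = (k/(k-1)) * (1 - sum(si^2)/s_total^2)
= (8/7) * (1 - 17.14/62.07)
alpha = 0.8273

0.8273


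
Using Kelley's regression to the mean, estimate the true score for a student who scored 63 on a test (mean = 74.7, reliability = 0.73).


T_est = rxx * X + (1 - rxx) * mean
T_est = 0.73 * 63 + 0.27 * 74.7
T_est = 45.99 + 20.169
T_est = 66.159

66.159


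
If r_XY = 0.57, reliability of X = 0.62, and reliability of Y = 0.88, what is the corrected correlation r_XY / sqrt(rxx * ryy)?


r_corrected = rxy / sqrt(rxx * ryy)
= 0.57 / sqrt(0.62 * 0.88)
= 0.57 / sqrt(0.5456)
= 0.57 / 0.738647
r_corrected = 0.7717

0.7717


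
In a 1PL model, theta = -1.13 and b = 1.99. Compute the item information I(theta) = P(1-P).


P = 1/(1+exp(-(-1.13-1.99))) = 0.0423
I = P*(1-P) = 0.0423 * 0.9577
I = 0.0405

0.0405


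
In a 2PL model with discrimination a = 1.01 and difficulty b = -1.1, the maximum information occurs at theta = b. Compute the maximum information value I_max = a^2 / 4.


For 2PL, max info at theta = b = -1.1
I_max = a^2 / 4 = 1.01^2 / 4
= 1.0201 / 4
I_max = 0.255

0.255


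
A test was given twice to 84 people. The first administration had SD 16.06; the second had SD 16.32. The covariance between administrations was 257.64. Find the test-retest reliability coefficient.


r = cov(X,Y) / (SD_X * SD_Y)
r = 257.64 / (16.06 * 16.32)
r = 257.64 / 262.0992
r = 0.983

0.983


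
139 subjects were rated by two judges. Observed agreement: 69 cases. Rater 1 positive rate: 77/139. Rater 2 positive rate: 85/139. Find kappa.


P_o = 69/139 = 0.496403
P_e = (77*85 + 62*54) / 19321 = 0.512034
kappa = (P_o - P_e) / (1 - P_e)
kappa = (0.496403 - 0.512034) / (1 - 0.512034)
kappa = -0.032

-0.032


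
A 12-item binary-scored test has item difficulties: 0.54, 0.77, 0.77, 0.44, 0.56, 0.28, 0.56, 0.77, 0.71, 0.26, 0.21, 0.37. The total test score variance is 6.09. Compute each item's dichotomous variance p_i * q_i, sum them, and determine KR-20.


For each item, compute p_i * q_i:
  Item 1: 0.54 * 0.46 = 0.2484
  Item 2: 0.77 * 0.23 = 0.1771
  Item 3: 0.77 * 0.23 = 0.1771
  Item 4: 0.44 * 0.56 = 0.2464
  Item 5: 0.56 * 0.44 = 0.2464
  Item 6: 0.28 * 0.72 = 0.2016
  Item 7: 0.56 * 0.44 = 0.2464
  Item 8: 0.77 * 0.23 = 0.1771
  Item 9: 0.71 * 0.29 = 0.2059
  Item 10: 0.26 * 0.74 = 0.1924
  Item 11: 0.21 * 0.79 = 0.1659
  Item 12: 0.37 * 0.63 = 0.2331
Sum(p_i * q_i) = 0.2484 + 0.1771 + 0.1771 + 0.2464 + 0.2464 + 0.2016 + 0.2464 + 0.1771 + 0.2059 + 0.1924 + 0.1659 + 0.2331 = 2.5178
KR-20 = (k/(k-1)) * (1 - Sum(p_i*q_i) / Var_total)
= (12/11) * (1 - 2.5178/6.09)
= 1.0909 * 0.5866
KR-20 = 0.6399

0.6399


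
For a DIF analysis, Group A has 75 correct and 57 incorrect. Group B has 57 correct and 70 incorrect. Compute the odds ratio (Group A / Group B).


Odds_A = 75/57 = 1.3158
Odds_B = 57/70 = 0.8143
OR = Odds_A / Odds_B = 1.3158 / 0.8143
Exactly, OR = (75 * 70) / (57 * 57) = 5250 / 3249
OR = 1.6159

1.6159


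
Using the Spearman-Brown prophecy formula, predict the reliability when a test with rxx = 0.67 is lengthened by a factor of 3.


r_new = (n * rxx) / (1 + (n-1) * rxx)
r_new = (3 * 0.67) / (1 + 2 * 0.67)
r_new = 2.01 / 2.34
r_new = 0.859

0.859


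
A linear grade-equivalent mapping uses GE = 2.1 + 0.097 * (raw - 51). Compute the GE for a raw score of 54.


raw - median = 54 - 51 = 3
slope * diff = 0.097 * 3 = 0.291
GE = 2.1 + 0.291
GE = 2.391

2.391


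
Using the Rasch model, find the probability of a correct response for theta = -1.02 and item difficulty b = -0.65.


theta - b = -1.02 - -0.65 = -0.37
exp(-(theta - b)) = exp(0.37) = 1.4477
P = 1 / (1 + 1.4477)
P = 0.4085

0.4085


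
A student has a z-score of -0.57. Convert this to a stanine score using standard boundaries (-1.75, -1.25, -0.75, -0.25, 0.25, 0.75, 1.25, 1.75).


Stanine boundaries: [-1.75, -1.25, -0.75, -0.25, 0.25, 0.75, 1.25, 1.75]
z = -0.57
Check each boundary:
  z >= -1.75 -> could be stanine 2
  z >= -1.25 -> could be stanine 3
  z >= -0.75 -> could be stanine 4
  z < -0.25
  z < 0.25
  z < 0.75
  z < 1.25
  z < 1.75
Highest qualifying boundary gives stanine = 4

4


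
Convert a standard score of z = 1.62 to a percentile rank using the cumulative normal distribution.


CDF(z) = 0.5 * (1 + erf(z/sqrt(2)))
erf(1.1455) = 0.8948
CDF = 0.9474
Percentile rank = 0.9474 * 100 = 94.74

94.74


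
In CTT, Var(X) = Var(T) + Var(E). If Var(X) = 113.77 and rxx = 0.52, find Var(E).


var_true = rxx * var_obs = 0.52 * 113.77 = 59.1604
var_error = var_obs - var_true
var_error = 113.77 - 59.1604
var_error = 54.6096

54.6096


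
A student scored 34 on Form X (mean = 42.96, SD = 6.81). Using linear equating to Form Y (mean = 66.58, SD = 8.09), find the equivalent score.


slope = SD_Y / SD_X = 8.09 / 6.81 ~ 1.188
intercept = mean_Y - slope * mean_X = 66.58 - (8.09 / 6.81) * 42.96 ~ 15.5453
Y = slope * X + intercept. To avoid rounding drift from the rounded slope/intercept, evaluate the equivalent form Y = mean_Y + SD_Y * (X - mean_X) / SD_X at full precision:
Y = 66.58 + 8.09 * (34 - 42.96) / 6.81
Y = 66.58 - 8.09 * 8.96 / 6.81
Y = 66.58 - 72.4864 / 6.81
Y = 66.58 - 10.6441
Y = 55.9359

55.9359


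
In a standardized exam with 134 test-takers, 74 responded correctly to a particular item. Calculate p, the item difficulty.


Item difficulty p = number correct / total examinees
p = 74 / 134
p = 0.5522

0.5522


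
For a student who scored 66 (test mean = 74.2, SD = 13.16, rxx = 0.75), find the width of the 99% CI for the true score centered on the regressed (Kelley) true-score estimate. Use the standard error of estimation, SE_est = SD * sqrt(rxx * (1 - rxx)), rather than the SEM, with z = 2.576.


True score estimate = 0.75*66 + 0.25*74.2 = 68.05
SE_est = SD * sqrt(rxx * (1 - rxx)) = 13.16 * sqrt(0.75 * 0.25) = 13.16 * sqrt(0.1875) = 5.698447
CI = T_est +/- z * SE_est, so width = 2 * z * SE_est = 2 * 2.576 * 5.698447
Width = 29.3584

29.3584


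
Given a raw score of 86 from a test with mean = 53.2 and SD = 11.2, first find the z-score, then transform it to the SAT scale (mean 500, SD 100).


z = (X - mean) / SD = (86 - 53.2) / 11.2
z = 32.8 / 11.2
z = 2.9286
SAT-scale = SAT = 500 + 100z
Carry z at full precision (z = 32.8 / 11.2) into the conversion:
SAT-scale = 500 + 100 * (32.8 / 11.2) = 500 + 3280 / 11.2
SAT-scale = 500 + 292.8571
SAT-scale = 792.8571

792.8571


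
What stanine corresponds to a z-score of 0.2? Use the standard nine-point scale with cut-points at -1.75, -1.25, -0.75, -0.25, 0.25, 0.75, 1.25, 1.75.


Stanine boundaries: [-1.75, -1.25, -0.75, -0.25, 0.25, 0.75, 1.25, 1.75]
z = 0.2
Check each boundary:
  z >= -1.75 -> could be stanine 2
  z >= -1.25 -> could be stanine 3
  z >= -0.75 -> could be stanine 4
  z >= -0.25 -> could be stanine 5
  z < 0.25
  z < 0.75
  z < 1.25
  z < 1.75
Highest qualifying boundary gives stanine = 5

5


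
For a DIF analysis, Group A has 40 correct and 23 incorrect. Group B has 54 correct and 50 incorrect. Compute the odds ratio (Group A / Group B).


Odds_A = 40/23 = 1.7391
Odds_B = 54/50 = 1.08
OR = Odds_A / Odds_B = 1.7391 / 1.08
Exactly, OR = (40 * 50) / (23 * 54) = 2000 / 1242
OR = 1.6103

1.6103


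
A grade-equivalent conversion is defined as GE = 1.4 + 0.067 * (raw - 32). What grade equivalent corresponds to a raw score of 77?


raw - median = 77 - 32 = 45
slope * diff = 0.067 * 45 = 3.015
GE = 1.4 + 3.015
GE = 4.415

4.415


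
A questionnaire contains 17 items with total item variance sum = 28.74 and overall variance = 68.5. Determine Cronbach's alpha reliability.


alpha = (k/(k-1)) * (1 - sum(si^2)/s_total^2)
= (17/16) * (1 - 28.74/68.5)
alpha = 0.6167

0.6167


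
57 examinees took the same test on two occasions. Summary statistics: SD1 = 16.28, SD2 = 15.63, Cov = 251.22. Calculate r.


r = cov(X,Y) / (SD_X * SD_Y)
r = 251.22 / (16.28 * 15.63)
r = 251.22 / 254.4564
r = 0.9873

0.9873


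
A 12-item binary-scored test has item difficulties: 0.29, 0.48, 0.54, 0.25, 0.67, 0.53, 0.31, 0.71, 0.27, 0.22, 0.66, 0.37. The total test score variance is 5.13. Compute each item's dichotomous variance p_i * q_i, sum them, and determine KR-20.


For each item, compute p_i * q_i:
  Item 1: 0.29 * 0.71 = 0.2059
  Item 2: 0.48 * 0.52 = 0.2496
  Item 3: 0.54 * 0.46 = 0.2484
  Item 4: 0.25 * 0.75 = 0.1875
  Item 5: 0.67 * 0.33 = 0.2211
  Item 6: 0.53 * 0.47 = 0.2491
  Item 7: 0.31 * 0.69 = 0.2139
  Item 8: 0.71 * 0.29 = 0.2059
  Item 9: 0.27 * 0.73 = 0.1971
  Item 10: 0.22 * 0.78 = 0.1716
  Item 11: 0.66 * 0.34 = 0.2244
  Item 12: 0.37 * 0.63 = 0.2331
Sum(p_i * q_i) = 0.2059 + 0.2496 + 0.2484 + 0.1875 + 0.2211 + 0.2491 + 0.2139 + 0.2059 + 0.1971 + 0.1716 + 0.2244 + 0.2331 = 2.6076
KR-20 = (k/(k-1)) * (1 - Sum(p_i*q_i) / Var_total)
= (12/11) * (1 - 2.6076/5.13)
= 1.0909 * 0.4917
KR-20 = 0.5364

0.5364


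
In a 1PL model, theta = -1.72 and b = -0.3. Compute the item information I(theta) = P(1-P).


P = 1/(1+exp(-(-1.72--0.3))) = 0.1947
I = P*(1-P) = 0.1947 * 0.8053
I = 0.1568

0.1568


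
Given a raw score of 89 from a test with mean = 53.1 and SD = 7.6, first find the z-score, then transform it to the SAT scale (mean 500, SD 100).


z = (X - mean) / SD = (89 - 53.1) / 7.6
z = 35.9 / 7.6
z = 4.7237
SAT-scale = SAT = 500 + 100z
Carry z at full precision (z = 35.9 / 7.6) into the conversion:
SAT-scale = 500 + 100 * (35.9 / 7.6) = 500 + 3590 / 7.6
SAT-scale = 500 + 472.3684
SAT-scale = 972.3684

972.3684


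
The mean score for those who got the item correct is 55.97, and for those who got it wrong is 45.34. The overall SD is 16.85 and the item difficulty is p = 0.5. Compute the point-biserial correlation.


q = 1 - p = 0.5
rpb = ((M1 - M0) / SD) * sqrt(p * q)
rpb = ((55.97 - 45.34) / 16.85) * sqrt(0.5 * 0.5)
rpb = 0.3154

0.3154


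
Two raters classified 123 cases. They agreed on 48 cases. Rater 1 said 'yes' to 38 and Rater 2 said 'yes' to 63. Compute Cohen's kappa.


P_o = 48/123 = 0.390244
P_e = (38*63 + 85*60) / 15129 = 0.49534
kappa = (P_o - P_e) / (1 - P_e)
kappa = (0.390244 - 0.49534) / (1 - 0.49534)
kappa = -0.2083

-0.2083


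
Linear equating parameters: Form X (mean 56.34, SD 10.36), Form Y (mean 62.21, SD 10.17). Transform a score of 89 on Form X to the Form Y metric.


slope = SD_Y / SD_X = 10.17 / 10.36 ~ 0.9817
intercept = mean_Y - slope * mean_X = 62.21 - (10.17 / 10.36) * 56.34 ~ 6.9033
Y = slope * X + intercept. To avoid rounding drift from the rounded slope/intercept, evaluate the equivalent form Y = mean_Y + SD_Y * (X - mean_X) / SD_X at full precision:
Y = 62.21 + 10.17 * (89 - 56.34) / 10.36
Y = 62.21 + 10.17 * 32.66 / 10.36
Y = 62.21 + 332.1522 / 10.36
Y = 62.21 + 32.061
Y = 94.271

94.271


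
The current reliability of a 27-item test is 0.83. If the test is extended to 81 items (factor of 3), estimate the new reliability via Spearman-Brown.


r_new = (n * rxx) / (1 + (n-1) * rxx)
r_new = (3 * 0.83) / (1 + 2 * 0.83)
r_new = 2.49 / 2.66
r_new = 0.9361

0.9361


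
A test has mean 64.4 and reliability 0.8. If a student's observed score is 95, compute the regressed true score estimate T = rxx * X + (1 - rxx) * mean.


T_est = rxx * X + (1 - rxx) * mean
T_est = 0.8 * 95 + 0.2 * 64.4
T_est = 76.0 + 12.88
T_est = 88.88

88.88


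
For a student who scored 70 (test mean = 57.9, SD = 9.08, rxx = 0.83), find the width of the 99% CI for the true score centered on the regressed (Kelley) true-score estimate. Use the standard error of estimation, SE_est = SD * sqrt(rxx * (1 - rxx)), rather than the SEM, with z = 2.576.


True score estimate = 0.83*70 + 0.17*57.9 = 67.943
SE_est = SD * sqrt(rxx * (1 - rxx)) = 9.08 * sqrt(0.83 * 0.17) = 9.08 * sqrt(0.1411) = 3.410746
CI = T_est +/- z * SE_est, so width = 2 * z * SE_est = 2 * 2.576 * 3.410746
Width = 17.5722

17.5722


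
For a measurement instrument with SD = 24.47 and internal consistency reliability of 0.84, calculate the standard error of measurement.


SEM = SD * sqrt(1 - rxx)
SEM = 24.47 * sqrt(1 - 0.84)
SEM = 24.47 * sqrt(0.16) = 24.47 * 0.4
SEM = 9.788

9.788


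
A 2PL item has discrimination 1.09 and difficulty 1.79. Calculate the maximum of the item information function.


For 2PL, max info at theta = b = 1.79
I_max = a^2 / 4 = 1.09^2 / 4
= 1.1881 / 4
I_max = 0.297

0.297


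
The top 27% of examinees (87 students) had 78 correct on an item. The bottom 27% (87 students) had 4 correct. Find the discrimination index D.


p_upper = 78/87 = 0.8966
p_lower = 4/87 = 0.046
D = 0.8966 - 0.046 = 0.8506

0.8506


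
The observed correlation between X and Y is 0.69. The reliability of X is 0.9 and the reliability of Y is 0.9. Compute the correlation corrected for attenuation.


r_corrected = rxy / sqrt(rxx * ryy)
= 0.69 / sqrt(0.9 * 0.9)
= 0.69 / sqrt(0.81)
= 0.69 / 0.9
r_corrected = 0.7667

0.7667


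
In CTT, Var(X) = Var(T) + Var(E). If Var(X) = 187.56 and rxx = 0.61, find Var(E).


var_true = rxx * var_obs = 0.61 * 187.56 = 114.4116
var_error = var_obs - var_true
var_error = 187.56 - 114.4116
var_error = 73.1484

73.1484


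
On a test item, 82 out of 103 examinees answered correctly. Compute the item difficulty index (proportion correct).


Item difficulty p = number correct / total examinees
p = 82 / 103
p = 0.7961

0.7961


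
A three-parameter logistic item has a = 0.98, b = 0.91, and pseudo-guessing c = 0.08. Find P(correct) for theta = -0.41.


logit = 0.98*(-0.41 - 0.91) = -1.2936
P* = 1/(1 + exp(--1.2936)) = 0.2152
P = 0.08 + (1 - 0.08) * 0.2152
P = 0.278

0.278


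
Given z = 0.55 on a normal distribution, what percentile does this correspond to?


CDF(z) = 0.5 * (1 + erf(z/sqrt(2)))
erf(0.3889) = 0.4177
CDF = 0.7088
Percentile rank = 0.7088 * 100 = 70.88

70.88


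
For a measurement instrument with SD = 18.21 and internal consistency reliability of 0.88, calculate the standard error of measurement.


SEM = SD * sqrt(1 - rxx)
SEM = 18.21 * sqrt(1 - 0.88)
SEM = 18.21 * sqrt(0.12) = 18.21 * 0.34641
SEM = 6.3081

6.3081


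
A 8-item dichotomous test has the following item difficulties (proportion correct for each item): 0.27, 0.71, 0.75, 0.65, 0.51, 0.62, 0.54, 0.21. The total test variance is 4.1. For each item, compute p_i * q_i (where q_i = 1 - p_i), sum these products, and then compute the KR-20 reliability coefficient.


For each item, compute p_i * q_i:
  Item 1: 0.27 * 0.73 = 0.1971
  Item 2: 0.71 * 0.29 = 0.2059
  Item 3: 0.75 * 0.25 = 0.1875
  Item 4: 0.65 * 0.35 = 0.2275
  Item 5: 0.51 * 0.49 = 0.2499
  Item 6: 0.62 * 0.38 = 0.2356
  Item 7: 0.54 * 0.46 = 0.2484
  Item 8: 0.21 * 0.79 = 0.1659
Sum(p_i * q_i) = 0.1971 + 0.2059 + 0.1875 + 0.2275 + 0.2499 + 0.2356 + 0.2484 + 0.1659 = 1.7178
KR-20 = (k/(k-1)) * (1 - Sum(p_i*q_i) / Var_total)
= (8/7) * (1 - 1.7178/4.1)
= 1.1429 * 0.581
KR-20 = 0.664

0.664


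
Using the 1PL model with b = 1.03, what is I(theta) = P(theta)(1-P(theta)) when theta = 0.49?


P = 1/(1+exp(-(0.49-1.03))) = 0.3682
I = P*(1-P) = 0.3682 * 0.6318
I = 0.2326

0.2326


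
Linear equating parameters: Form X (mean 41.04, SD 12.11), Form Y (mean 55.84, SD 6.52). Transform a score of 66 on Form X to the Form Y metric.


slope = SD_Y / SD_X = 6.52 / 12.11 ~ 0.5384
intercept = mean_Y - slope * mean_X = 55.84 - (6.52 / 12.11) * 41.04 ~ 33.7441
Y = slope * X + intercept. To avoid rounding drift from the rounded slope/intercept, evaluate the equivalent form Y = mean_Y + SD_Y * (X - mean_X) / SD_X at full precision:
Y = 55.84 + 6.52 * (66 - 41.04) / 12.11
Y = 55.84 + 6.52 * 24.96 / 12.11
Y = 55.84 + 162.7392 / 12.11
Y = 55.84 + 13.4384
Y = 69.2784

69.2784


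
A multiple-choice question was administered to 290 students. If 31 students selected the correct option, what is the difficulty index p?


Item difficulty p = number correct / total examinees
p = 31 / 290
p = 0.1069

0.1069


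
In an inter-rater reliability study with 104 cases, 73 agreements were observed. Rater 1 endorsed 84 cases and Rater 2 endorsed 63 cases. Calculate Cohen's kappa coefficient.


P_o = 73/104 = 0.701923
P_e = (84*63 + 20*41) / 10816 = 0.565089
kappa = (P_o - P_e) / (1 - P_e)
kappa = (0.701923 - 0.565089) / (1 - 0.565089)
kappa = 0.3146

0.3146


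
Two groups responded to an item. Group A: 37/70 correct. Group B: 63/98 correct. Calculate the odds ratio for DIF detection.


Odds_A = 37/33 = 1.1212
Odds_B = 63/35 = 1.8
OR = Odds_A / Odds_B = 1.1212 / 1.8
Exactly, OR = (37 * 35) / (33 * 63) = 1295 / 2079
OR = 0.6229

0.6229


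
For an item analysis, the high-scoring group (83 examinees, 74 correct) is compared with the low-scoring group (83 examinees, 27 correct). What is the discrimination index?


p_upper = 74/83 = 0.8916
p_lower = 27/83 = 0.3253
D = 0.8916 - 0.3253 = 0.5663

0.5663


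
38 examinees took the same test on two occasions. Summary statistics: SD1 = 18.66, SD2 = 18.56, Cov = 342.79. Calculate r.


r = cov(X,Y) / (SD_X * SD_Y)
r = 342.79 / (18.66 * 18.56)
r = 342.79 / 346.3296
r = 0.9898

0.9898


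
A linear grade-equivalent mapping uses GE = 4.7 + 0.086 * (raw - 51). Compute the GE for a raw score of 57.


raw - median = 57 - 51 = 6
slope * diff = 0.086 * 6 = 0.516
GE = 4.7 + 0.516
GE = 5.216

5.216


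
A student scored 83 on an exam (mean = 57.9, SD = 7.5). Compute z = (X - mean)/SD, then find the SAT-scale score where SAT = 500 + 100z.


z = (X - mean) / SD = (83 - 57.9) / 7.5
z = 25.1 / 7.5
z = 3.3467
SAT-scale = SAT = 500 + 100z
Carry z at full precision (z = 25.1 / 7.5) into the conversion:
SAT-scale = 500 + 100 * (25.1 / 7.5) = 500 + 2510 / 7.5
SAT-scale = 500 + 334.6667
SAT-scale = 834.6667

834.6667
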